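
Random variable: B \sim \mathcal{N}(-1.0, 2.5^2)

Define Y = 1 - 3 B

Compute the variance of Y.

For Y = aB + b: Var(Y) = a² * Var(B)
Var(B) = 2.5^2 = 6.25
Var(Y) = (-3)² * 6.25 = 9 * 6.25 = 56.25

56.25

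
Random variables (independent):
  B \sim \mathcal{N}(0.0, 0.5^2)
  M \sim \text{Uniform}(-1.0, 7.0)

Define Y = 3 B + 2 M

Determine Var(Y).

For independent RVs: Var(aX + bY) = a²Var(X) + b²Var(Y)
Var(B) = 0.25
Var(M) = 5.3333333
Var(Y) = 3²*0.25 + 2²*5.3333333
= 9*0.25 + 4*5.3333333 = 23.583333

23.583333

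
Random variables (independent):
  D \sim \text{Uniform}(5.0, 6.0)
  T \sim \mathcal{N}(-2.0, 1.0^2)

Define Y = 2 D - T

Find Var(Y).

For independent RVs: Var(aX + bY) = a²Var(X) + b²Var(Y)
Var(D) = 0.083333333
Var(T) = 1
Var(Y) = 2²*0.083333333 + (-1)²*1
= 4*0.083333333 + 1*1 = 1.3333333

1.3333333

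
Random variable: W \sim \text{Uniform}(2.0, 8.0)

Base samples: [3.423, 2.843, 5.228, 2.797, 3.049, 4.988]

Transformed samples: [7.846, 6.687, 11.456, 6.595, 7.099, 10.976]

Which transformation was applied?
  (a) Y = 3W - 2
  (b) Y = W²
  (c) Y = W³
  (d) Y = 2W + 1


Checking option (d) Y = 2W + 1:
  W = 3.423 -> Y = 7.846 ✓
  W = 2.843 -> Y = 6.687 ✓
  W = 5.228 -> Y = 11.456 ✓
All samples match this transformation.

(d) 2W + 1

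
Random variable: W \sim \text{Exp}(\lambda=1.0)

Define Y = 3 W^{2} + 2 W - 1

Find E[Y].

E[Y] = 3*E[W²] + 2*E[W] - 1
E[W] = 1
E[W²] = Var(W) + (E[W])² = 1 + 1 = 2
E[Y] = 3*2 + 2*1 - 1 = 7

7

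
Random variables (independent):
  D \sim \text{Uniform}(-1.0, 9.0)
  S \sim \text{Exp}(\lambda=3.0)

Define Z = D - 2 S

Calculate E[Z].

E[Z] = 1*E[D] - 2*E[S]
E[D] = 4
E[S] = 0.33333333
E[Z] = 1*4 - 2*0.33333333 = 3.3333333

3.3333333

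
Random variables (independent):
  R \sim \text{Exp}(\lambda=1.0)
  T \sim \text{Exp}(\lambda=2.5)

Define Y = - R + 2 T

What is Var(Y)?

For independent RVs: Var(aX + bY) = a²Var(X) + b²Var(Y)
Var(R) = 1
Var(T) = 0.16
Var(Y) = (-1)²*1 + 2²*0.16
= 1*1 + 4*0.16 = 1.64

1.64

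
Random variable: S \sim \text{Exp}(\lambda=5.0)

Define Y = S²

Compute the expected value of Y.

E[S²] = Var(S) + (E[S])² = 0.04 + 0.04 = 0.08

0.08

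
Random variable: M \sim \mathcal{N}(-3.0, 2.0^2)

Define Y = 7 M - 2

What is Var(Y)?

For Y = aM + b: Var(Y) = a² * Var(M)
Var(M) = 2.0^2 = 4
Var(Y) = 7² * 4 = 49 * 4 = 196

196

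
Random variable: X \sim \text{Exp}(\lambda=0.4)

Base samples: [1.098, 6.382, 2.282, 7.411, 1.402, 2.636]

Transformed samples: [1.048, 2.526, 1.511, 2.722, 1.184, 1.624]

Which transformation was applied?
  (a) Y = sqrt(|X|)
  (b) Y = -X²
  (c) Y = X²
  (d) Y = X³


Checking option (a) Y = sqrt(|X|):
  X = 1.098 -> Y = 1.048 ✓
  X = 6.382 -> Y = 2.526 ✓
  X = 2.282 -> Y = 1.511 ✓
All samples match this transformation.

(a) sqrt(|X|)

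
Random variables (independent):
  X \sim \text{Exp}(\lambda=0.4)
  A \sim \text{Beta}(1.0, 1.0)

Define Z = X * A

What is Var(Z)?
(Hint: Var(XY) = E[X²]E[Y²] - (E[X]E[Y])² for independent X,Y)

Var(XY) = E[X²]E[Y²] - (E[X]E[Y])²
E[X] = 2.5, Var(X) = 6.25
E[A] = 0.5, Var(A) = 0.083333333
E[X²] = 6.25 + 2.5² = 12.5
E[A²] = 0.083333333 + 0.5² = 0.33333333
Var(Z) = 12.5*0.33333333 - (2.5*0.5)²
= 4.1666667 - 1.5625 = 2.6041667

2.6041667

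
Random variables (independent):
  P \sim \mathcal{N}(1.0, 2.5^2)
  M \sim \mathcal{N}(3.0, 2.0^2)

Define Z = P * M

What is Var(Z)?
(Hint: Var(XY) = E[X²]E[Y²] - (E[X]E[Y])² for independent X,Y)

Var(XY) = E[X²]E[Y²] - (E[X]E[Y])²
E[P] = 1, Var(P) = 6.25
E[M] = 3, Var(M) = 4
E[P²] = 6.25 + 1² = 7.25
E[M²] = 4 + 3² = 13
Var(Z) = 7.25*13 - (1*3)²
= 94.25 - 9 = 85.25

85.25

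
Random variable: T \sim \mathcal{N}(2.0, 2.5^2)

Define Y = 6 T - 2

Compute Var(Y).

For Y = aT + b: Var(Y) = a² * Var(T)
Var(T) = 2.5^2 = 6.25
Var(Y) = 6² * 6.25 = 36 * 6.25 = 225

225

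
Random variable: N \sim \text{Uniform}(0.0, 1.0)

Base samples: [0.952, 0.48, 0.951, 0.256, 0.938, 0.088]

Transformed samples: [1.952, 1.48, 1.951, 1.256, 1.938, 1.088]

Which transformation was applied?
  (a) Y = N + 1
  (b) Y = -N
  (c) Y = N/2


Checking option (a) Y = N + 1:
  N = 0.952 -> Y = 1.952 ✓
  N = 0.48 -> Y = 1.48 ✓
  N = 0.951 -> Y = 1.951 ✓
All samples match this transformation.

(a) N + 1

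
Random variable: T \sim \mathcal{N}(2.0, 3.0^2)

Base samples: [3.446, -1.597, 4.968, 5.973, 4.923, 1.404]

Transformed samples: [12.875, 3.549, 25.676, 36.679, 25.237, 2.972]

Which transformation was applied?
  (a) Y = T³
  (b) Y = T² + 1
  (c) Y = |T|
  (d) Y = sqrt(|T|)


Checking option (b) Y = T² + 1:
  T = 3.446 -> Y = 12.875 ✓
  T = -1.597 -> Y = 3.549 ✓
  T = 4.968 -> Y = 25.676 ✓
All samples match this transformation.

(b) T² + 1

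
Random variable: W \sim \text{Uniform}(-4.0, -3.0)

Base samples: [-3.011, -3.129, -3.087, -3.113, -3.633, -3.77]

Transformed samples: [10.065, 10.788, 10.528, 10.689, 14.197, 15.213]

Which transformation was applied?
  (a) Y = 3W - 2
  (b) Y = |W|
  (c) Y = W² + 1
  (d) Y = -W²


Checking option (c) Y = W² + 1:
  W = -3.011 -> Y = 10.065 ✓
  W = -3.129 -> Y = 10.788 ✓
  W = -3.087 -> Y = 10.528 ✓
All samples match this transformation.

(c) W² + 1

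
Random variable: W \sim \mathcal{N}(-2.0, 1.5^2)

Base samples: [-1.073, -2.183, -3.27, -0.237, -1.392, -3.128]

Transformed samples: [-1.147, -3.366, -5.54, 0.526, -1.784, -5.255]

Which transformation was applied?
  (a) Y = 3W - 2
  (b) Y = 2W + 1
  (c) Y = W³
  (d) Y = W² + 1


Checking option (b) Y = 2W + 1:
  W = -1.073 -> Y = -1.147 ✓
  W = -2.183 -> Y = -3.366 ✓
  W = -3.27 -> Y = -5.54 ✓
All samples match this transformation.

(b) 2W + 1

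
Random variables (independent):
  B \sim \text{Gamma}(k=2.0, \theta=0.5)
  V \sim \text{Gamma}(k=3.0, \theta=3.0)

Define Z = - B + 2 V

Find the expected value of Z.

E[Z] = -1*E[B] + 2*E[V]
E[B] = 1
E[V] = 9
E[Z] = -1*1 + 2*9 = 17

17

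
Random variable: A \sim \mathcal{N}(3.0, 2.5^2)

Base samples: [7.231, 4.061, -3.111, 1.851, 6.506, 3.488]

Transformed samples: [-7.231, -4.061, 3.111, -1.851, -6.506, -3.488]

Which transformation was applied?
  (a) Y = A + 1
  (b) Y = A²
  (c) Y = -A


Checking option (c) Y = -A:
  A = 7.231 -> Y = -7.231 ✓
  A = 4.061 -> Y = -4.061 ✓
  A = -3.111 -> Y = 3.111 ✓
All samples match this transformation.

(c) -A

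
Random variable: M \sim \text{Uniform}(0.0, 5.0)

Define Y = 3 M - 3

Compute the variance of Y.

For Y = aM + b: Var(Y) = a² * Var(M)
Var(M) = (5 - 0)^2/12 = 2.0833333
Var(Y) = 3² * 2.0833333 = 9 * 2.0833333 = 18.75

18.75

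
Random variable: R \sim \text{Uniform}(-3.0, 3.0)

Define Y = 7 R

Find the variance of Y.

For Y = aR + b: Var(Y) = a² * Var(R)
Var(R) = (3 + 3)^2/12 = 3
Var(Y) = 7² * 3 = 49 * 3 = 147

147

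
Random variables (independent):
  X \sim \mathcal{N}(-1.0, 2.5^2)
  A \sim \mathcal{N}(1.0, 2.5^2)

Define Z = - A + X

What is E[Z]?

E[Z] = 1*E[X] - 1*E[A]
E[X] = -1
E[A] = 1
E[Z] = 1*(-1) - 1*1 = -2

-2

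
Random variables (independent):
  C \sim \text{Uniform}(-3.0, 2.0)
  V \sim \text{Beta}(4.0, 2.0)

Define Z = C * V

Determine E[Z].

For independent RVs: E[XY] = E[X]*E[Y]
E[C] = -0.5
E[V] = 0.66666667
E[Z] = -0.5 * 0.66666667 = -0.33333333

-0.33333333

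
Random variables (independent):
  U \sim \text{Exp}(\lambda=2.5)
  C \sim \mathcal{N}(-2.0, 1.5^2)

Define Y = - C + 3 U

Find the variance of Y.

For independent RVs: Var(aX + bY) = a²Var(X) + b²Var(Y)
Var(U) = 0.16
Var(C) = 2.25
Var(Y) = 3²*0.16 + (-1)²*2.25
= 9*0.16 + 1*2.25 = 3.69

3.69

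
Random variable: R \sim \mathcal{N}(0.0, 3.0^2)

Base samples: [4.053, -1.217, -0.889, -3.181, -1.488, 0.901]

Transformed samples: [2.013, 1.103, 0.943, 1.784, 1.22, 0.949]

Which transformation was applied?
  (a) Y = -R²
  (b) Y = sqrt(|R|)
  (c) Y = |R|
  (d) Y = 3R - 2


Checking option (b) Y = sqrt(|R|):
  R = 4.053 -> Y = 2.013 ✓
  R = -1.217 -> Y = 1.103 ✓
  R = -0.889 -> Y = 0.943 ✓
All samples match this transformation.

(b) sqrt(|R|)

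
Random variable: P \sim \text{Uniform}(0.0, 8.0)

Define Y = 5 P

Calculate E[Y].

For Y = 5P:
E[Y] = 5 * E[P]
E[P] = (0 + 8)/2 = 4
E[Y] = 5 * 4 = 20

20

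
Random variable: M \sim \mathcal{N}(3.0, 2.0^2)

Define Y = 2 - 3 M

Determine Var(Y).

For Y = aM + b: Var(Y) = a² * Var(M)
Var(M) = 2.0^2 = 4
Var(Y) = (-3)² * 4 = 9 * 4 = 36

36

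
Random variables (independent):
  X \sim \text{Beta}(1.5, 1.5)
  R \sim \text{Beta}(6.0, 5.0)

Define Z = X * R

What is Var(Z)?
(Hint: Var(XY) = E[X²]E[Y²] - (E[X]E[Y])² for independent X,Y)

Var(XY) = E[X²]E[Y²] - (E[X]E[Y])²
E[X] = 0.5, Var(X) = 0.0625
E[R] = 0.54545455, Var(R) = 0.020661157
E[X²] = 0.0625 + 0.5² = 0.3125
E[R²] = 0.020661157 + 0.54545455² = 0.31818182
Var(Z) = 0.3125*0.31818182 - (0.5*0.54545455)²
= 0.099431818 - 0.074380165 = 0.025051653

0.025051653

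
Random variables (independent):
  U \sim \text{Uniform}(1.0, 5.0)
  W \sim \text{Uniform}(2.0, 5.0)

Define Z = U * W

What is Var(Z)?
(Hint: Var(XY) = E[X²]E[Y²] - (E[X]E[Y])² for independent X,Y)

Var(XY) = E[X²]E[Y²] - (E[X]E[Y])²
E[U] = 3, Var(U) = 1.3333333
E[W] = 3.5, Var(W) = 0.75
E[U²] = 1.3333333 + 3² = 10.333333
E[W²] = 0.75 + 3.5² = 13
Var(Z) = 10.333333*13 - (3*3.5)²
= 134.33333 - 110.25 = 24.083333

24.083333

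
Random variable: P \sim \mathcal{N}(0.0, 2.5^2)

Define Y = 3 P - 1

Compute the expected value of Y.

For Y = 3P - 1:
E[Y] = 3 * E[P] - 1
E[P] = 0.0 = 0
E[Y] = 3 * 0 - 1 = -1

-1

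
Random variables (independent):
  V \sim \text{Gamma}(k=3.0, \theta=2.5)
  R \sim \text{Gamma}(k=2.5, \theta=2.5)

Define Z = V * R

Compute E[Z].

For independent RVs: E[XY] = E[X]*E[Y]
E[V] = 7.5
E[R] = 6.25
E[Z] = 7.5 * 6.25 = 46.875

46.875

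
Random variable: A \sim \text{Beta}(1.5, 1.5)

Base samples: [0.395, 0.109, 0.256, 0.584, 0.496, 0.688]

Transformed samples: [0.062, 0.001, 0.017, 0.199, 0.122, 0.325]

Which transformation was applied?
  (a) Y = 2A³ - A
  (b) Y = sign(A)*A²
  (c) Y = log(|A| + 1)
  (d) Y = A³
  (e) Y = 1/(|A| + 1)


Checking option (d) Y = A³:
  A = 0.395 -> Y = 0.062 ✓
  A = 0.109 -> Y = 0.001 ✓
  A = 0.256 -> Y = 0.017 ✓
All samples match this transformation.

(d) A³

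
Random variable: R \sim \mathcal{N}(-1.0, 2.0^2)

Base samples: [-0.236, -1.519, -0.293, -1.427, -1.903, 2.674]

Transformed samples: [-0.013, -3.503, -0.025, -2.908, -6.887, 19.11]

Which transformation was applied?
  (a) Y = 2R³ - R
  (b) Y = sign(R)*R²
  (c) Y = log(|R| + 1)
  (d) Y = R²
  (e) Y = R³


Checking option (e) Y = R³:
  R = -0.236 -> Y = -0.013 ✓
  R = -1.519 -> Y = -3.503 ✓
  R = -0.293 -> Y = -0.025 ✓
All samples match this transformation.

(e) R³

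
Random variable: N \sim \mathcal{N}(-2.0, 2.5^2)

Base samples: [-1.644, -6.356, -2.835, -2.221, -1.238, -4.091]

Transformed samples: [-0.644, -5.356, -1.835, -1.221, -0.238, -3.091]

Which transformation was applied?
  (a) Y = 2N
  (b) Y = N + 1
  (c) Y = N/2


Checking option (b) Y = N + 1:
  N = -1.644 -> Y = -0.644 ✓
  N = -6.356 -> Y = -5.356 ✓
  N = -2.835 -> Y = -1.835 ✓
All samples match this transformation.

(b) N + 1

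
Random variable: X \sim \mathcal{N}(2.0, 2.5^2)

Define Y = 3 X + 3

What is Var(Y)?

For Y = aX + b: Var(Y) = a² * Var(X)
Var(X) = 2.5^2 = 6.25
Var(Y) = 3² * 6.25 = 9 * 6.25 = 56.25

56.25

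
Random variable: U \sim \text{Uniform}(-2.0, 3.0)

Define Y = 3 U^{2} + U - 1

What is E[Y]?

E[Y] = 3*E[U²] + 1*E[U] - 1
E[U] = 0.5
E[U²] = Var(U) + (E[U])² = 2.0833333 + 0.25 = 2.3333333
E[Y] = 3*2.3333333 + 1*0.5 - 1 = 6.5

6.5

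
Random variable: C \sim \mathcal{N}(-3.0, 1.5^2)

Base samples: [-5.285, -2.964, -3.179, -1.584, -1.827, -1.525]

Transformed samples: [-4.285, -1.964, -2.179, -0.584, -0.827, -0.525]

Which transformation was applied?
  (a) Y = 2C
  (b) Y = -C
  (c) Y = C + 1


Checking option (c) Y = C + 1:
  C = -5.285 -> Y = -4.285 ✓
  C = -2.964 -> Y = -1.964 ✓
  C = -3.179 -> Y = -2.179 ✓
All samples match this transformation.

(c) C + 1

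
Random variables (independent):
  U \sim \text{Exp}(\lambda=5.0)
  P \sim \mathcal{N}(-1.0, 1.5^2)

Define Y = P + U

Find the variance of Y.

For independent RVs: Var(aX + bY) = a²Var(X) + b²Var(Y)
Var(U) = 0.04
Var(P) = 2.25
Var(Y) = 1²*0.04 + 1²*2.25
= 1*0.04 + 1*2.25 = 2.29

2.29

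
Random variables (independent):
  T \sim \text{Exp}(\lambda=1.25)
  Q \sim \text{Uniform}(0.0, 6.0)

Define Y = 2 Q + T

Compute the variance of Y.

For independent RVs: Var(aX + bY) = a²Var(X) + b²Var(Y)
Var(T) = 0.64
Var(Q) = 3
Var(Y) = 1²*0.64 + 2²*3
= 1*0.64 + 4*3 = 12.64

12.64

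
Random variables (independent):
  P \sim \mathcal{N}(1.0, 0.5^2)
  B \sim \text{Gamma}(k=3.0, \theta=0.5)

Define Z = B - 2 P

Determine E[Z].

E[Z] = -2*E[P] + 1*E[B]
E[P] = 1
E[B] = 1.5
E[Z] = -2*1 + 1*1.5 = -0.5

-0.5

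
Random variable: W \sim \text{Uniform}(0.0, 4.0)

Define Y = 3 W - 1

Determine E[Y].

For Y = 3W - 1:
E[Y] = 3 * E[W] - 1
E[W] = (0 + 4)/2 = 2
E[Y] = 3 * 2 - 1 = 5

5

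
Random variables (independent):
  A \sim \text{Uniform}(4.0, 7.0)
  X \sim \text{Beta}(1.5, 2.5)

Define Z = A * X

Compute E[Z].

For independent RVs: E[XY] = E[X]*E[Y]
E[A] = 5.5
E[X] = 0.375
E[Z] = 5.5 * 0.375 = 2.0625

2.0625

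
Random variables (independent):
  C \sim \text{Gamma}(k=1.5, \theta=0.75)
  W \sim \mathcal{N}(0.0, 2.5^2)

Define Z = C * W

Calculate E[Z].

For independent RVs: E[XY] = E[X]*E[Y]
E[C] = 1.125
E[W] = 0
E[Z] = 1.125 * 0 = 0

0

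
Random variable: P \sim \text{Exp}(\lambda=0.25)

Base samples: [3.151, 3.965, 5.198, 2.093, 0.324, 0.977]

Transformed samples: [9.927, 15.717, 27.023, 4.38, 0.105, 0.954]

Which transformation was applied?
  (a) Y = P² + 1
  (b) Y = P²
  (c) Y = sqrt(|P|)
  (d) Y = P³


Checking option (b) Y = P²:
  P = 3.151 -> Y = 9.927 ✓
  P = 3.965 -> Y = 15.717 ✓
  P = 5.198 -> Y = 27.023 ✓
All samples match this transformation.

(b) P²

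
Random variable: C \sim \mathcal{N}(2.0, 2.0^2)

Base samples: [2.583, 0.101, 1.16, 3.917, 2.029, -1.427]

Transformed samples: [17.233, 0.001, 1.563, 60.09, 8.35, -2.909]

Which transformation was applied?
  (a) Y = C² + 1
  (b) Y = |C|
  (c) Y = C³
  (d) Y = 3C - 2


Checking option (c) Y = C³:
  C = 2.583 -> Y = 17.233 ✓
  C = 0.101 -> Y = 0.001 ✓
  C = 1.16 -> Y = 1.563 ✓
All samples match this transformation.

(c) C³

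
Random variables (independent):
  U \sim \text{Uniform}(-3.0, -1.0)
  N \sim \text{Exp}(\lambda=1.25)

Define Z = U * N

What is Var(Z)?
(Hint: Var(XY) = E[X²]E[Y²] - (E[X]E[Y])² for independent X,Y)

Var(XY) = E[X²]E[Y²] - (E[X]E[Y])²
E[U] = -2, Var(U) = 0.33333333
E[N] = 0.8, Var(N) = 0.64
E[U²] = 0.33333333 + (-2)² = 4.3333333
E[N²] = 0.64 + 0.8² = 1.28
Var(Z) = 4.3333333*1.28 - (-2*0.8)²
= 5.5466667 - 2.56 = 2.9866667

2.9866667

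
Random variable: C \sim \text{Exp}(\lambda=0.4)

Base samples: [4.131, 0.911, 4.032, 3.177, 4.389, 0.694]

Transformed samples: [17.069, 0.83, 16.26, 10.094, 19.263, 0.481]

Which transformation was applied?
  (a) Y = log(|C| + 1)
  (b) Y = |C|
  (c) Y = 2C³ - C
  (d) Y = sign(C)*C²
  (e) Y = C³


Checking option (d) Y = sign(C)*C²:
  C = 4.131 -> Y = 17.069 ✓
  C = 0.911 -> Y = 0.83 ✓
  C = 4.032 -> Y = 16.26 ✓
All samples match this transformation.

(d) sign(C)*C²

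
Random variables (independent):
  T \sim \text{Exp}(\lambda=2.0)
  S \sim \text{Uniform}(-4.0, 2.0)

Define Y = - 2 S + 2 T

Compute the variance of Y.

For independent RVs: Var(aX + bY) = a²Var(X) + b²Var(Y)
Var(T) = 0.25
Var(S) = 3
Var(Y) = 2²*0.25 + (-2)²*3
= 4*0.25 + 4*3 = 13

13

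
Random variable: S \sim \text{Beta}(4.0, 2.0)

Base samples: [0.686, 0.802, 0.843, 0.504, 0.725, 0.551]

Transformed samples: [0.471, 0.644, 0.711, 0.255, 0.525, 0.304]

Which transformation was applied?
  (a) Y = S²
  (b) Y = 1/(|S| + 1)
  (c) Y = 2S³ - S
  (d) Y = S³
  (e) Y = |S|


Checking option (a) Y = S²:
  S = 0.686 -> Y = 0.471 ✓
  S = 0.802 -> Y = 0.644 ✓
  S = 0.843 -> Y = 0.711 ✓
All samples match this transformation.

(a) S²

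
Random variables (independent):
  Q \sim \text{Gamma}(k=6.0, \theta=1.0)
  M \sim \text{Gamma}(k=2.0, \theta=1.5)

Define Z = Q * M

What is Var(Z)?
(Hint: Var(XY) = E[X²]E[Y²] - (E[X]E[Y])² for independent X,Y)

Var(XY) = E[X²]E[Y²] - (E[X]E[Y])²
E[Q] = 6, Var(Q) = 6
E[M] = 3, Var(M) = 4.5
E[Q²] = 6 + 6² = 42
E[M²] = 4.5 + 3² = 13.5
Var(Z) = 42*13.5 - (6*3)²
= 567 - 324 = 243

243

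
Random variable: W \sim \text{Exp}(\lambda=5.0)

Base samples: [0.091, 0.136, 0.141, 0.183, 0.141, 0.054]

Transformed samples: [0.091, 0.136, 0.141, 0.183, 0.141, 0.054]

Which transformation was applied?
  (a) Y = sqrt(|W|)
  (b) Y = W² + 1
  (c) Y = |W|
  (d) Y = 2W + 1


Checking option (c) Y = |W|:
  W = 0.091 -> Y = 0.091 ✓
  W = 0.136 -> Y = 0.136 ✓
  W = 0.141 -> Y = 0.141 ✓
All samples match this transformation.

(c) |W|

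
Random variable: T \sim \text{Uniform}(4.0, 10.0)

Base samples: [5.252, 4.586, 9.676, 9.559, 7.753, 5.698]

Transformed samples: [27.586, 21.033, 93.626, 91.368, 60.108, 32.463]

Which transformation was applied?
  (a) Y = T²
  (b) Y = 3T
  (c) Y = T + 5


Checking option (a) Y = T²:
  T = 5.252 -> Y = 27.586 ✓
  T = 4.586 -> Y = 21.033 ✓
  T = 9.676 -> Y = 93.626 ✓
All samples match this transformation.

(a) T²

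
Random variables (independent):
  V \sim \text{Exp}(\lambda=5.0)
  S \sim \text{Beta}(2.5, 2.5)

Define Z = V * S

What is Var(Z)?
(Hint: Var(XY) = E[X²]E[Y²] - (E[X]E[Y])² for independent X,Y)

Var(XY) = E[X²]E[Y²] - (E[X]E[Y])²
E[V] = 0.2, Var(V) = 0.04
E[S] = 0.5, Var(S) = 0.041666667
E[V²] = 0.04 + 0.2² = 0.08
E[S²] = 0.041666667 + 0.5² = 0.29166667
Var(Z) = 0.08*0.29166667 - (0.2*0.5)²
= 0.023333333 - 0.01 = 0.013333333

0.013333333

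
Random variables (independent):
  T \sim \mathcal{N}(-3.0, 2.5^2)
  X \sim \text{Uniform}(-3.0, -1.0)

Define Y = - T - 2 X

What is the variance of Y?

For independent RVs: Var(aX + bY) = a²Var(X) + b²Var(Y)
Var(T) = 6.25
Var(X) = 0.33333333
Var(Y) = (-1)²*6.25 + (-2)²*0.33333333
= 1*6.25 + 4*0.33333333 = 7.5833333

7.5833333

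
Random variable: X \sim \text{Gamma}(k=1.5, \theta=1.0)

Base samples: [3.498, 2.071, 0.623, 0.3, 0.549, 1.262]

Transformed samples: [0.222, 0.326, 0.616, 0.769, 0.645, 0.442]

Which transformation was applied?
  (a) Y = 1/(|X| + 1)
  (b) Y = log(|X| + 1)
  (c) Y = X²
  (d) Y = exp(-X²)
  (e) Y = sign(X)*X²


Checking option (a) Y = 1/(|X| + 1):
  X = 3.498 -> Y = 0.222 ✓
  X = 2.071 -> Y = 0.326 ✓
  X = 0.623 -> Y = 0.616 ✓
All samples match this transformation.

(a) 1/(|X| + 1)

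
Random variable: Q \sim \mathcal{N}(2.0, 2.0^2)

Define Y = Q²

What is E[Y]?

E[Q²] = Var(Q) + (E[Q])² = 4 + 4 = 8

8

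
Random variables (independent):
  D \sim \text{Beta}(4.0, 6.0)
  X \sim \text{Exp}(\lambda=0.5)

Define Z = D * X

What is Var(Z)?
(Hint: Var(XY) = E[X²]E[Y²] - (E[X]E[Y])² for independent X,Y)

Var(XY) = E[X²]E[Y²] - (E[X]E[Y])²
E[D] = 0.4, Var(D) = 0.021818182
E[X] = 2, Var(X) = 4
E[D²] = 0.021818182 + 0.4² = 0.18181818
E[X²] = 4 + 2² = 8
Var(Z) = 0.18181818*8 - (0.4*2)²
= 1.4545455 - 0.64 = 0.81454545

0.81454545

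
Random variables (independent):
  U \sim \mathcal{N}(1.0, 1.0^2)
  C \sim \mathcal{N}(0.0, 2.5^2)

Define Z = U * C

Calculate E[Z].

For independent RVs: E[XY] = E[X]*E[Y]
E[U] = 1
E[C] = 0
E[Z] = 1 * 0 = 0

0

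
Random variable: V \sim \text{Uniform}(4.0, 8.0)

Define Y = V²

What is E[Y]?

Using E[X²] = Var(X) + (E[X])²:
E[V] = 6
Var(V) = (8 - 4)^2/12 = 1.3333333
E[V²] = 1.3333333 + 6² = 1.3333333 + 36 = 37.333333

37.333333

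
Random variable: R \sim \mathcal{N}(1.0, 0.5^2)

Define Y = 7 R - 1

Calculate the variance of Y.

For Y = aR + b: Var(Y) = a² * Var(R)
Var(R) = 0.5^2 = 0.25
Var(Y) = 7² * 0.25 = 49 * 0.25 = 12.25

12.25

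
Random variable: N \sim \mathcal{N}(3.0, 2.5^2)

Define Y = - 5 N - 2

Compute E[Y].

For Y = -5N - 2:
E[Y] = -5 * E[N] - 2
E[N] = 3.0 = 3
E[Y] = -5 * 3 - 2 = -17

-17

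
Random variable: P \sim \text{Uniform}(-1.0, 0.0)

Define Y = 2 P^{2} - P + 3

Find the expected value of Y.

E[Y] = 2*E[P²] - 1*E[P] + 3
E[P] = -0.5
E[P²] = Var(P) + (E[P])² = 0.083333333 + 0.25 = 0.33333333
E[Y] = 2*0.33333333 - 1*(-0.5) + 3 = 4.1666667

4.1666667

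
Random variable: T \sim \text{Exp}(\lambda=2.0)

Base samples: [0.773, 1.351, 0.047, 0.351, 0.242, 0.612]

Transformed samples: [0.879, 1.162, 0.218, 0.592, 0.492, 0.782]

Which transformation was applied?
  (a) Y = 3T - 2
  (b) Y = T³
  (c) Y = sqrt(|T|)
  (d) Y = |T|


Checking option (c) Y = sqrt(|T|):
  T = 0.773 -> Y = 0.879 ✓
  T = 1.351 -> Y = 1.162 ✓
  T = 0.047 -> Y = 0.218 ✓
All samples match this transformation.

(c) sqrt(|T|)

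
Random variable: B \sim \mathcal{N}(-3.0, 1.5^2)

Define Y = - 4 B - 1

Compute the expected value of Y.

For Y = -4B - 1:
E[Y] = -4 * E[B] - 1
E[B] = -3.0 = -3
E[Y] = -4 * (-3) - 1 = 11

11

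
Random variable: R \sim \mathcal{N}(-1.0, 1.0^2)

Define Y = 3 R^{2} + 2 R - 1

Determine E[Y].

E[Y] = 3*E[R²] + 2*E[R] - 1
E[R] = -1
E[R²] = Var(R) + (E[R])² = 1 + 1 = 2
E[Y] = 3*2 + 2*(-1) - 1 = 3

3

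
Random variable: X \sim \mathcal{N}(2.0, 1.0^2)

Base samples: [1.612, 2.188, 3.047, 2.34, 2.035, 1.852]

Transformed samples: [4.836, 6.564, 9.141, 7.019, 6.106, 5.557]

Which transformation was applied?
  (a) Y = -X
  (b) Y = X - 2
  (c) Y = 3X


Checking option (c) Y = 3X:
  X = 1.612 -> Y = 4.836 ✓
  X = 2.188 -> Y = 6.564 ✓
  X = 3.047 -> Y = 9.141 ✓
All samples match this transformation.

(c) 3X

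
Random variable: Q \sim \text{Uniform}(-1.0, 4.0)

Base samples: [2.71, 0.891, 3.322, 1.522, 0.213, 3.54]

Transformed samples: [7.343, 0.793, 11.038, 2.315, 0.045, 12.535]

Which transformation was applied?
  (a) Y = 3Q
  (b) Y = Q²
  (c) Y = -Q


Checking option (b) Y = Q²:
  Q = 2.71 -> Y = 7.343 ✓
  Q = 0.891 -> Y = 0.793 ✓
  Q = 3.322 -> Y = 11.038 ✓
All samples match this transformation.

(b) Q²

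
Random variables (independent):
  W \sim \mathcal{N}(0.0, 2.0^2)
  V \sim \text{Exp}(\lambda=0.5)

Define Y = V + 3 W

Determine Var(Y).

For independent RVs: Var(aX + bY) = a²Var(X) + b²Var(Y)
Var(W) = 4
Var(V) = 4
Var(Y) = 3²*4 + 1²*4
= 9*4 + 1*4 = 40

40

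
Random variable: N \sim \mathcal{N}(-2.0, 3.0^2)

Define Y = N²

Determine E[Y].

Using E[X²] = Var(X) + (E[X])²:
E[N] = -2
Var(N) = 3.0^2 = 9
E[N²] = 9 + (-2)² = 9 + 4 = 13

13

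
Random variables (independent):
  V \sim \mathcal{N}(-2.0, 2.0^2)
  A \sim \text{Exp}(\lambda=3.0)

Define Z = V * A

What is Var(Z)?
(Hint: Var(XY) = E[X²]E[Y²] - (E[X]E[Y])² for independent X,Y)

Var(XY) = E[X²]E[Y²] - (E[X]E[Y])²
E[V] = -2, Var(V) = 4
E[A] = 0.33333333, Var(A) = 0.11111111
E[V²] = 4 + (-2)² = 8
E[A²] = 0.11111111 + 0.33333333² = 0.22222222
Var(Z) = 8*0.22222222 - (-2*0.33333333)²
= 1.7777778 - 0.44444444 = 1.3333333

1.3333333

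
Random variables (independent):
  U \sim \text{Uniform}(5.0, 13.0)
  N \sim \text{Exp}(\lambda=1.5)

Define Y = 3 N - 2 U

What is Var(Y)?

For independent RVs: Var(aX + bY) = a²Var(X) + b²Var(Y)
Var(U) = 5.3333333
Var(N) = 0.44444444
Var(Y) = (-2)²*5.3333333 + 3²*0.44444444
= 4*5.3333333 + 9*0.44444444 = 25.333333

25.333333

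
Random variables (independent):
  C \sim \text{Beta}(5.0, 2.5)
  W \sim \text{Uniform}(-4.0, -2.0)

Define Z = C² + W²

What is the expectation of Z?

E[Z] = E[C²] + E[W²]
E[C²] = Var(C) + E[C]² = 0.026143791 + 0.44444444 = 0.47058824
E[W²] = Var(W) + E[W]² = 0.33333333 + 9 = 9.3333333
E[Z] = 0.47058824 + 9.3333333 = 9.8039216

9.8039216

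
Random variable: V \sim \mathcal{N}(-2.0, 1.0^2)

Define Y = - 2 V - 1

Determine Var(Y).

For Y = aV + b: Var(Y) = a² * Var(V)
Var(V) = 1.0^2 = 1
Var(Y) = (-2)² * 1 = 4 * 1 = 4

4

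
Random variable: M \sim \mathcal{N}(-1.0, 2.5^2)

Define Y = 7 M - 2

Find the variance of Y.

For Y = aM + b: Var(Y) = a² * Var(M)
Var(M) = 2.5^2 = 6.25
Var(Y) = 7² * 6.25 = 49 * 6.25 = 306.25

306.25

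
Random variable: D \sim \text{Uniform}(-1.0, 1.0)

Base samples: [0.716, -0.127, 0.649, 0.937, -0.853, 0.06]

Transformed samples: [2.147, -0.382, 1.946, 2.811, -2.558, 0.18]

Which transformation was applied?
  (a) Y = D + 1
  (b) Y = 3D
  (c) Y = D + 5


Checking option (b) Y = 3D:
  D = 0.716 -> Y = 2.147 ✓
  D = -0.127 -> Y = -0.382 ✓
  D = 0.649 -> Y = 1.946 ✓
All samples match this transformation.

(b) 3D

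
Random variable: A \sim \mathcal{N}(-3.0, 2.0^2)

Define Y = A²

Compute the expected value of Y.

E[A²] = Var(A) + (E[A])² = 4 + 9 = 13

13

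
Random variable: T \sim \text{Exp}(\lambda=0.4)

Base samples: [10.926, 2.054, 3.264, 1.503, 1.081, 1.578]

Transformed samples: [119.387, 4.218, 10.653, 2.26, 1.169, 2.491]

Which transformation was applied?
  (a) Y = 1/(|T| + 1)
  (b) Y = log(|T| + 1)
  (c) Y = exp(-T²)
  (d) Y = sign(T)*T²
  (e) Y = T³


Checking option (d) Y = sign(T)*T²:
  T = 10.926 -> Y = 119.387 ✓
  T = 2.054 -> Y = 4.218 ✓
  T = 3.264 -> Y = 10.653 ✓
All samples match this transformation.

(d) sign(T)*T²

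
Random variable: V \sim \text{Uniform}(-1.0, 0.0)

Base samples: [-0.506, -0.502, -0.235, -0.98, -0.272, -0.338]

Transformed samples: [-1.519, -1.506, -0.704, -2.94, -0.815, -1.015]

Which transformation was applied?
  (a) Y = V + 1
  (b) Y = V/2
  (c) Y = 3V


Checking option (c) Y = 3V:
  V = -0.506 -> Y = -1.519 ✓
  V = -0.502 -> Y = -1.506 ✓
  V = -0.235 -> Y = -0.704 ✓
All samples match this transformation.

(c) 3V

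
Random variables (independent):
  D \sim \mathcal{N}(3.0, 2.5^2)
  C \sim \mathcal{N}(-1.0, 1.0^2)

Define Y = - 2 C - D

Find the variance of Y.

For independent RVs: Var(aX + bY) = a²Var(X) + b²Var(Y)
Var(D) = 6.25
Var(C) = 1
Var(Y) = (-1)²*6.25 + (-2)²*1
= 1*6.25 + 4*1 = 10.25

10.25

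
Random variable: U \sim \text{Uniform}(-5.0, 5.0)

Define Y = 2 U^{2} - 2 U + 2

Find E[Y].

E[Y] = 2*E[U²] - 2*E[U] + 2
E[U] = 0
E[U²] = Var(U) + (E[U])² = 8.3333333 + 0 = 8.3333333
E[Y] = 2*8.3333333 - 2*0 + 2 = 18.666667

18.666667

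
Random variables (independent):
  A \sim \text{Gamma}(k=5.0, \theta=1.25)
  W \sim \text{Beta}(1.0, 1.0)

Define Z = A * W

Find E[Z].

For independent RVs: E[XY] = E[X]*E[Y]
E[A] = 6.25
E[W] = 0.5
E[Z] = 6.25 * 0.5 = 3.125

3.125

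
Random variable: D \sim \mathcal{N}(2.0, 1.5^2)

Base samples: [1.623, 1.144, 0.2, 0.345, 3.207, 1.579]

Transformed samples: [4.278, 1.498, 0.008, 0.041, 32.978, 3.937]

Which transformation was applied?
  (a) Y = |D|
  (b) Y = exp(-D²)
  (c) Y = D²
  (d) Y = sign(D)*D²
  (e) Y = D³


Checking option (e) Y = D³:
  D = 1.623 -> Y = 4.278 ✓
  D = 1.144 -> Y = 1.498 ✓
  D = 0.2 -> Y = 0.008 ✓
All samples match this transformation.

(e) D³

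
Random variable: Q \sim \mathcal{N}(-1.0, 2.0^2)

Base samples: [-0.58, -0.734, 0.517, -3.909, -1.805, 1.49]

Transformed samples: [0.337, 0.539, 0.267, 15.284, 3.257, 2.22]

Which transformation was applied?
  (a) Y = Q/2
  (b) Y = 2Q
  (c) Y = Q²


Checking option (c) Y = Q²:
  Q = -0.58 -> Y = 0.337 ✓
  Q = -0.734 -> Y = 0.539 ✓
  Q = 0.517 -> Y = 0.267 ✓
All samples match this transformation.

(c) Q²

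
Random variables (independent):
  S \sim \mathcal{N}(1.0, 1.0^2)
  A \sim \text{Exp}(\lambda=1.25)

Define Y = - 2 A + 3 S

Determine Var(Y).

For independent RVs: Var(aX + bY) = a²Var(X) + b²Var(Y)
Var(S) = 1
Var(A) = 0.64
Var(Y) = 3²*1 + (-2)²*0.64
= 9*1 + 4*0.64 = 11.56

11.56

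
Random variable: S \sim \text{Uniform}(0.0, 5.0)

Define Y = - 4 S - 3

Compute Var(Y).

For Y = aS + b: Var(Y) = a² * Var(S)
Var(S) = (5 - 0)^2/12 = 2.0833333
Var(Y) = (-4)² * 2.0833333 = 16 * 2.0833333 = 33.333333

33.333333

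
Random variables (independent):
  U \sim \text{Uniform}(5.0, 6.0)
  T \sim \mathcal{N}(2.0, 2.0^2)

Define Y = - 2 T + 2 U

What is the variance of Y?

For independent RVs: Var(aX + bY) = a²Var(X) + b²Var(Y)
Var(U) = 0.083333333
Var(T) = 4
Var(Y) = 2²*0.083333333 + (-2)²*4
= 4*0.083333333 + 4*4 = 16.333333

16.333333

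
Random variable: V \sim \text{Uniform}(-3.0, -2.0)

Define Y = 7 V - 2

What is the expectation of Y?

For Y = 7V - 2:
E[Y] = 7 * E[V] - 2
E[V] = (-3 - 2)/2 = -2.5
E[Y] = 7 * (-2.5) - 2 = -19.5

-19.5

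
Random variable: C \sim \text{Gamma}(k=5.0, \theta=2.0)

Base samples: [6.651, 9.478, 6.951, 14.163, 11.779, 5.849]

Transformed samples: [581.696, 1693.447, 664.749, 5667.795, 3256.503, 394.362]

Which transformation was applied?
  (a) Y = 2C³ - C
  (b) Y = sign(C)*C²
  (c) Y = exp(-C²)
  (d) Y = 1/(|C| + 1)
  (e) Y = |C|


Checking option (a) Y = 2C³ - C:
  C = 6.651 -> Y = 581.696 ✓
  C = 9.478 -> Y = 1693.447 ✓
  C = 6.951 -> Y = 664.749 ✓
All samples match this transformation.

(a) 2C³ - C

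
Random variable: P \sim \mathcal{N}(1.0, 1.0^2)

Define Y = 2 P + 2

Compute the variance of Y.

For Y = aP + b: Var(Y) = a² * Var(P)
Var(P) = 1.0^2 = 1
Var(Y) = 2² * 1 = 4 * 1 = 4

4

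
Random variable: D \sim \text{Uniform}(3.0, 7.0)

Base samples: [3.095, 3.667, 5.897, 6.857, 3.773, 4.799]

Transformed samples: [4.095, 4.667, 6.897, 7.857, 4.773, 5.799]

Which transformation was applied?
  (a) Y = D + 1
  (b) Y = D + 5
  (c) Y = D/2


Checking option (a) Y = D + 1:
  D = 3.095 -> Y = 4.095 ✓
  D = 3.667 -> Y = 4.667 ✓
  D = 5.897 -> Y = 6.897 ✓
All samples match this transformation.

(a) D + 1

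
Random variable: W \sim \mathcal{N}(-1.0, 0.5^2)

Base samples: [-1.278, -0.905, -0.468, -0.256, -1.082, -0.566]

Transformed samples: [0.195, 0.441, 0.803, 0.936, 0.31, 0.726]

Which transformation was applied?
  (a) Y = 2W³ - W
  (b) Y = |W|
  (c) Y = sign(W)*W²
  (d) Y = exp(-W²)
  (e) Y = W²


Checking option (d) Y = exp(-W²):
  W = -1.278 -> Y = 0.195 ✓
  W = -0.905 -> Y = 0.441 ✓
  W = -0.468 -> Y = 0.803 ✓
All samples match this transformation.

(d) exp(-W²)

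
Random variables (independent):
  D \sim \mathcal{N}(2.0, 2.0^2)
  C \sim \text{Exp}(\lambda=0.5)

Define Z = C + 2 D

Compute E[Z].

E[Z] = 2*E[D] + 1*E[C]
E[D] = 2
E[C] = 2
E[Z] = 2*2 + 1*2 = 6

6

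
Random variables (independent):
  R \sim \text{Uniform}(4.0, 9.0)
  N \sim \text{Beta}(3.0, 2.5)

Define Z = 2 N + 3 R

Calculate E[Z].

E[Z] = 3*E[R] + 2*E[N]
E[R] = 6.5
E[N] = 0.54545455
E[Z] = 3*6.5 + 2*0.54545455 = 20.590909

20.590909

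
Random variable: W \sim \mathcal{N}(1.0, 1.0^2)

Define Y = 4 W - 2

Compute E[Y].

For Y = 4W - 2:
E[Y] = 4 * E[W] - 2
E[W] = 1.0 = 1
E[Y] = 4 * 1 - 2 = 2

2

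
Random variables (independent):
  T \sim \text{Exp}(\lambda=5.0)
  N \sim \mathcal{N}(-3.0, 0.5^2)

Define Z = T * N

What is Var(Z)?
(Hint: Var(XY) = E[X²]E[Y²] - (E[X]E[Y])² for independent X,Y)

Var(XY) = E[X²]E[Y²] - (E[X]E[Y])²
E[T] = 0.2, Var(T) = 0.04
E[N] = -3, Var(N) = 0.25
E[T²] = 0.04 + 0.2² = 0.08
E[N²] = 0.25 + (-3)² = 9.25
Var(Z) = 0.08*9.25 - (0.2*(-3))²
= 0.74 - 0.36 = 0.38

0.38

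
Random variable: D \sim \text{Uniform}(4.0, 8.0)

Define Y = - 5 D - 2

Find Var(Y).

For Y = aD + b: Var(Y) = a² * Var(D)
Var(D) = (8 - 4)^2/12 = 1.3333333
Var(Y) = (-5)² * 1.3333333 = 25 * 1.3333333 = 33.333333

33.333333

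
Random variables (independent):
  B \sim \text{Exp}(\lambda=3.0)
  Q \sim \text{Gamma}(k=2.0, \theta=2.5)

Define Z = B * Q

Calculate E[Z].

For independent RVs: E[XY] = E[X]*E[Y]
E[B] = 0.33333333
E[Q] = 5
E[Z] = 0.33333333 * 5 = 1.6666667

1.6666667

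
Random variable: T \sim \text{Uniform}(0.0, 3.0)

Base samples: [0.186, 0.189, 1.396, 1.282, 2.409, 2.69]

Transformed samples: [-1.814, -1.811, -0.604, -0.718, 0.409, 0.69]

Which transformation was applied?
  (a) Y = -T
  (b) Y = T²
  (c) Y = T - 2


Checking option (c) Y = T - 2:
  T = 0.186 -> Y = -1.814 ✓
  T = 0.189 -> Y = -1.811 ✓
  T = 1.396 -> Y = -0.604 ✓
All samples match this transformation.

(c) T - 2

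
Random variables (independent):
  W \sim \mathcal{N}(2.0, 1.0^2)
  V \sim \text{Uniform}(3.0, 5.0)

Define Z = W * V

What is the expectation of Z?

For independent RVs: E[XY] = E[X]*E[Y]
E[W] = 2
E[V] = 4
E[Z] = 2 * 4 = 8

8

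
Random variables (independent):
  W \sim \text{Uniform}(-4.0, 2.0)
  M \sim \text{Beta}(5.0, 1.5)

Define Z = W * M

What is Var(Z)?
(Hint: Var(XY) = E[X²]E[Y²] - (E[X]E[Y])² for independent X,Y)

Var(XY) = E[X²]E[Y²] - (E[X]E[Y])²
E[W] = -1, Var(W) = 3
E[M] = 0.76923077, Var(M) = 0.023668639
E[W²] = 3 + (-1)² = 4
E[M²] = 0.023668639 + 0.76923077² = 0.61538462
Var(Z) = 4*0.61538462 - (-1*0.76923077)²
= 2.4615385 - 0.59171598 = 1.8698225

1.8698225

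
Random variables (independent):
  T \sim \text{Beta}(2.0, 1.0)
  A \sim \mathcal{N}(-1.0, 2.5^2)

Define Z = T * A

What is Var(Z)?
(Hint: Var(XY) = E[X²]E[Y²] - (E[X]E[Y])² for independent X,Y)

Var(XY) = E[X²]E[Y²] - (E[X]E[Y])²
E[T] = 0.66666667, Var(T) = 0.055555556
E[A] = -1, Var(A) = 6.25
E[T²] = 0.055555556 + 0.66666667² = 0.5
E[A²] = 6.25 + (-1)² = 7.25
Var(Z) = 0.5*7.25 - (0.66666667*(-1))²
= 3.625 - 0.44444444 = 3.1805556

3.1805556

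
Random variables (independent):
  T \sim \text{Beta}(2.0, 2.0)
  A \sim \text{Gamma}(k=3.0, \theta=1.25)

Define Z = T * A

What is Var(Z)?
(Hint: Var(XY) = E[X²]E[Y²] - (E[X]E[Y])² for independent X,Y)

Var(XY) = E[X²]E[Y²] - (E[X]E[Y])²
E[T] = 0.5, Var(T) = 0.05
E[A] = 3.75, Var(A) = 4.6875
E[T²] = 0.05 + 0.5² = 0.3
E[A²] = 4.6875 + 3.75² = 18.75
Var(Z) = 0.3*18.75 - (0.5*3.75)²
= 5.625 - 3.515625 = 2.109375

2.109375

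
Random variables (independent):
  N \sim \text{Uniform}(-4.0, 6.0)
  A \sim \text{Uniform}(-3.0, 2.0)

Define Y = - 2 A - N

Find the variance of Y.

For independent RVs: Var(aX + bY) = a²Var(X) + b²Var(Y)
Var(N) = 8.3333333
Var(A) = 2.0833333
Var(Y) = (-1)²*8.3333333 + (-2)²*2.0833333
= 1*8.3333333 + 4*2.0833333 = 16.666667

16.666667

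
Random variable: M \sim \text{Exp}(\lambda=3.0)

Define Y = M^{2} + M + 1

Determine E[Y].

E[Y] = 1*E[M²] + 1*E[M] + 1
E[M] = 0.33333333
E[M²] = Var(M) + (E[M])² = 0.11111111 + 0.11111111 = 0.22222222
E[Y] = 1*0.22222222 + 1*0.33333333 + 1 = 1.5555556

1.5555556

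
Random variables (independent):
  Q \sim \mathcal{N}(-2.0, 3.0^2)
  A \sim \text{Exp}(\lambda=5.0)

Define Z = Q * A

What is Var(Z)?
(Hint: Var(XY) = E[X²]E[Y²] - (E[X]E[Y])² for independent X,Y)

Var(XY) = E[X²]E[Y²] - (E[X]E[Y])²
E[Q] = -2, Var(Q) = 9
E[A] = 0.2, Var(A) = 0.04
E[Q²] = 9 + (-2)² = 13
E[A²] = 0.04 + 0.2² = 0.08
Var(Z) = 13*0.08 - (-2*0.2)²
= 1.04 - 0.16 = 0.88

0.88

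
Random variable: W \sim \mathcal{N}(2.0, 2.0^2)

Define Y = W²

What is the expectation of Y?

E[W²] = Var(W) + (E[W])² = 4 + 4 = 8

8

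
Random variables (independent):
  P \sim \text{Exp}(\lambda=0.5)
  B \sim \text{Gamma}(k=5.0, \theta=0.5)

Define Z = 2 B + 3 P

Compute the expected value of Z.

E[Z] = 3*E[P] + 2*E[B]
E[P] = 2
E[B] = 2.5
E[Z] = 3*2 + 2*2.5 = 11

11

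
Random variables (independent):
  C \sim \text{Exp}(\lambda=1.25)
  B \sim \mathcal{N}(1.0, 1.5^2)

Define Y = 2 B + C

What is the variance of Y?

For independent RVs: Var(aX + bY) = a²Var(X) + b²Var(Y)
Var(C) = 0.64
Var(B) = 2.25
Var(Y) = 1²*0.64 + 2²*2.25
= 1*0.64 + 4*2.25 = 9.64

9.64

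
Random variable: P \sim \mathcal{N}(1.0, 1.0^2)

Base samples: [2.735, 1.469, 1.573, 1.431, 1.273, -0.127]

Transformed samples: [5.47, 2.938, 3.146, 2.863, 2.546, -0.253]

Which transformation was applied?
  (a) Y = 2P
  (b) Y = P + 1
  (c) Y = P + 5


Checking option (a) Y = 2P:
  P = 2.735 -> Y = 5.47 ✓
  P = 1.469 -> Y = 2.938 ✓
  P = 1.573 -> Y = 3.146 ✓
All samples match this transformation.

(a) 2P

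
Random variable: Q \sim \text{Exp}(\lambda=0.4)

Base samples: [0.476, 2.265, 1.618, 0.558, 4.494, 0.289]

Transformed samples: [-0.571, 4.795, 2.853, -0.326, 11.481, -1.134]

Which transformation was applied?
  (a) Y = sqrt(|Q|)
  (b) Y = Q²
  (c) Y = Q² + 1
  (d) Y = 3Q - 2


Checking option (d) Y = 3Q - 2:
  Q = 0.476 -> Y = -0.571 ✓
  Q = 2.265 -> Y = 4.795 ✓
  Q = 1.618 -> Y = 2.853 ✓
All samples match this transformation.

(d) 3Q - 2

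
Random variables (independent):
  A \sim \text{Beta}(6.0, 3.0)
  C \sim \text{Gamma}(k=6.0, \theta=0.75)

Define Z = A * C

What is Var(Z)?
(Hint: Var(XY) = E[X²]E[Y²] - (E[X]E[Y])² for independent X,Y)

Var(XY) = E[X²]E[Y²] - (E[X]E[Y])²
E[A] = 0.66666667, Var(A) = 0.022222222
E[C] = 4.5, Var(C) = 3.375
E[A²] = 0.022222222 + 0.66666667² = 0.46666667
E[C²] = 3.375 + 4.5² = 23.625
Var(Z) = 0.46666667*23.625 - (0.66666667*4.5)²
= 11.025 - 9 = 2.025

2.025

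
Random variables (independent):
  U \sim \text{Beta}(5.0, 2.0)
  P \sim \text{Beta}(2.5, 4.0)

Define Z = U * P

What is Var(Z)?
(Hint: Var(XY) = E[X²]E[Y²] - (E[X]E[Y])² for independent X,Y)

Var(XY) = E[X²]E[Y²] - (E[X]E[Y])²
E[U] = 0.71428571, Var(U) = 0.025510204
E[P] = 0.38461538, Var(P) = 0.031558185
E[U²] = 0.025510204 + 0.71428571² = 0.53571429
E[P²] = 0.031558185 + 0.38461538² = 0.17948718
Var(Z) = 0.53571429*0.17948718 - (0.71428571*0.38461538)²
= 0.096153846 - 0.075473977 = 0.02067987

0.02067987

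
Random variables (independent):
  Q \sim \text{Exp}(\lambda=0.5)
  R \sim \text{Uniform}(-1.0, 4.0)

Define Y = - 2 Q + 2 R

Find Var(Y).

For independent RVs: Var(aX + bY) = a²Var(X) + b²Var(Y)
Var(Q) = 4
Var(R) = 2.0833333
Var(Y) = (-2)²*4 + 2²*2.0833333
= 4*4 + 4*2.0833333 = 24.333333

24.333333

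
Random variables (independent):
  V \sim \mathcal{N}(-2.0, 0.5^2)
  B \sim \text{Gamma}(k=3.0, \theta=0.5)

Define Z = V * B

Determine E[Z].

For independent RVs: E[XY] = E[X]*E[Y]
E[V] = -2
E[B] = 1.5
E[Z] = -2 * 1.5 = -3

-3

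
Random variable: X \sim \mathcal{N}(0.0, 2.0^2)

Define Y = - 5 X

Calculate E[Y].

For Y = -5X:
E[Y] = -5 * E[X]
E[X] = 0.0 = 0
E[Y] = -5 * 0 = 0

0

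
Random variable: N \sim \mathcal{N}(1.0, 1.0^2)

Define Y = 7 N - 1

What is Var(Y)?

For Y = aN + b: Var(Y) = a² * Var(N)
Var(N) = 1.0^2 = 1
Var(Y) = 7² * 1 = 49 * 1 = 49

49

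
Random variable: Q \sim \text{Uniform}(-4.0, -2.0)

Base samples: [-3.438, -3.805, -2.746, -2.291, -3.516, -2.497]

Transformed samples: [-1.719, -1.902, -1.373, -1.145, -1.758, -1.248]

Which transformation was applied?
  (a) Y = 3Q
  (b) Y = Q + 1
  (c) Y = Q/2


Checking option (c) Y = Q/2:
  Q = -3.438 -> Y = -1.719 ✓
  Q = -3.805 -> Y = -1.902 ✓
  Q = -2.746 -> Y = -1.373 ✓
All samples match this transformation.

(c) Q/2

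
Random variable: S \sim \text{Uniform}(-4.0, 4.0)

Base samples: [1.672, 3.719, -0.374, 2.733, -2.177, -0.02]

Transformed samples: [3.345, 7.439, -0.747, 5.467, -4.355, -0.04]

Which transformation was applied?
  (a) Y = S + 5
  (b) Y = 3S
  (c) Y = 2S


Checking option (c) Y = 2S:
  S = 1.672 -> Y = 3.345 ✓
  S = 3.719 -> Y = 7.439 ✓
  S = -0.374 -> Y = -0.747 ✓
All samples match this transformation.

(c) 2S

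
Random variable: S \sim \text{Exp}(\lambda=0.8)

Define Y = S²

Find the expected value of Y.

E[S²] = Var(S) + (E[S])² = 1.5625 + 1.5625 = 3.125

3.125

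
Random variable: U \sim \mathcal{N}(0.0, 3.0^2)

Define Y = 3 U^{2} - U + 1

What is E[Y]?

E[Y] = 3*E[U²] - 1*E[U] + 1
E[U] = 0
E[U²] = Var(U) + (E[U])² = 9 + 0 = 9
E[Y] = 3*9 - 1*0 + 1 = 28

28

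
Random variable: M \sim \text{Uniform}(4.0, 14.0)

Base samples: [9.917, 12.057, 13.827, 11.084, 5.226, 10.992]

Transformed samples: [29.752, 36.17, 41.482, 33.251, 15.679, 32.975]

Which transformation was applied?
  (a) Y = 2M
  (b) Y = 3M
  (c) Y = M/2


Checking option (b) Y = 3M:
  M = 9.917 -> Y = 29.752 ✓
  M = 12.057 -> Y = 36.17 ✓
  M = 13.827 -> Y = 41.482 ✓
All samples match this transformation.

(b) 3M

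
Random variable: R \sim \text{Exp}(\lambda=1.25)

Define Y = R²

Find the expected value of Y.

Using E[X²] = Var(X) + (E[X])²:
E[R] = 0.8
Var(R) = 1/1.25^2 = 0.64
E[R²] = 0.64 + 0.8² = 0.64 + 0.64 = 1.28

1.28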